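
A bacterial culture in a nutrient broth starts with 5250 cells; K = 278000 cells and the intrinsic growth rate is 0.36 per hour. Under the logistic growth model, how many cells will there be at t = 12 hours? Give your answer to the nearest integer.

164404 cells

A = (K − N₀)/N₀ = (278000 − 5250)/5250 = 51.952.
N(t) = K/(1 + A·e^(−rt)) = 278000/(1 + 51.952×e^(−0.36×12)).
e^(−4.32) = 0.0133; denominator = 1 + 51.952×0.0133 = 1.691.
N = 278000/1.691 = 164404.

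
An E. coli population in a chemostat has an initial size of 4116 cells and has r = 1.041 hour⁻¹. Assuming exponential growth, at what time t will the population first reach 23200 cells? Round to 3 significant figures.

1.66 hours

Set N₀·e^(rt) = 23200: e^(1.041·t) = 23200/4116 = 5.6365.
1.041·t = ln(5.6365) = 1.7293, so t = 1.7293/1.041 = 1.6612.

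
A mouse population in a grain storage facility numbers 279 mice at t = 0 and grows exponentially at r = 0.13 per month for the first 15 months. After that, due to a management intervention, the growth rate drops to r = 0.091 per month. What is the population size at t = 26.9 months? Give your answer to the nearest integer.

5791 mice

Phase 1: N(15) = 279·e^(0.13×15) = 279·e^1.95 = 1961.
Phase 2 runs for 26.9 − 15 = 11.9 months at r = 0.091.
N(26.9) = 1961·e^(0.091×11.9) = 1961·e^1.083 = 5791.3.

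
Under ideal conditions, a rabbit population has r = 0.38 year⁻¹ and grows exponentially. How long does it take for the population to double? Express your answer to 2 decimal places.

1.82 years

Doubling time t_d = ln(2)/r = 0.6931/0.38 = 1.8241.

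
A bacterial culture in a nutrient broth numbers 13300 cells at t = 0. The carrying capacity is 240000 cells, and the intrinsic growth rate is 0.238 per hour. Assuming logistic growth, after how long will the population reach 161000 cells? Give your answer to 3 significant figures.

14.9 hours

A = (K − N₀)/N₀ = (240000 − 13300)/13300 = 17.045.
Solve 240000/(1 + 17.045·e^(−0.238t)) = 161000: 1 + 17.045·e^(−0.238t) = 1.4907, so e^(−0.238t) = 0.0287873.
−0.238·t = ln(0.0287873) = -3.5478, so t = 3.5478/0.238 = 14.907.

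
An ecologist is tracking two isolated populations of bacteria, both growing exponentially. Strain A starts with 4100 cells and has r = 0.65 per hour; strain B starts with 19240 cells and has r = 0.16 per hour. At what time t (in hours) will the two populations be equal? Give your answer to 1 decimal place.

3.2 hours

Set 4100·e^(0.65t) = 19240·e^(0.16t).
e^((0.65 − 0.16)t) = 19240/4100 → e^(0.49·t) = 4.6927.
0.49·t = ln(4.6927) = 1.546, so t = 1.546/0.49 = 3.1551.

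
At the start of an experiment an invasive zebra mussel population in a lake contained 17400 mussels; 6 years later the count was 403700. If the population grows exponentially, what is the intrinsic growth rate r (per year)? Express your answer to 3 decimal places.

0.524 per year

From N(t) = N₀·e^(rt): e^(r·6) = 403700/17400 = 23.201.
r·6 = ln(23.201) = 3.1442, so r = 3.1442/6 = 0.52403.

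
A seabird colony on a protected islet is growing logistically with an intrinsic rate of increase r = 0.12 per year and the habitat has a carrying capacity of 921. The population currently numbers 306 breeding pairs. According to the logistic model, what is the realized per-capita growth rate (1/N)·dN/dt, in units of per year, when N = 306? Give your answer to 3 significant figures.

0.0801 per year

(1/N)·dN/dt = r(1 − N/K) = 0.12 × (1 − 306/921).
= 0.12 × 0.66775 = 0.08013.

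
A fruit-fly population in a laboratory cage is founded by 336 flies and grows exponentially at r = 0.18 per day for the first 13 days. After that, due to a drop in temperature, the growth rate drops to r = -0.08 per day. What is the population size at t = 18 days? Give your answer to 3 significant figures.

2340 flies

Phase 1: N(13) = 336·e^(0.18×13) = 336·e^2.34 = 3488.1.
Phase 2 runs for 18 − 13 = 5 days at r = -0.08.
N(18) = 3488.1·e^(-0.08×5) = 3488.1·e^-0.4 = 2338.14.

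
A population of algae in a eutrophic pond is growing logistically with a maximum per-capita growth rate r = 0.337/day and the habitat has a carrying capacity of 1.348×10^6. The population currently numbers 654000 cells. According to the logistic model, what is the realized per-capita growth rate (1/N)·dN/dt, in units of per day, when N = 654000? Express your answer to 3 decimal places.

0.173 per day

(1/N)·dN/dt = r(1 − N/K) = 0.337 × (1 − 654000/1.348×10^6).
= 0.337 × 0.51484 = 0.1735.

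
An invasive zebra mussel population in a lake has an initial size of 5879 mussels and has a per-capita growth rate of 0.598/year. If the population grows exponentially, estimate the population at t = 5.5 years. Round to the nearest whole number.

N(t) = N₀·e^(rt) = 5879 × e^(0.598×5.5) = 5879 × e^3.289.
e^3.289 ≈ 26.816, so N ≈ 5879 × 26.816 = 157651.

157651 mussels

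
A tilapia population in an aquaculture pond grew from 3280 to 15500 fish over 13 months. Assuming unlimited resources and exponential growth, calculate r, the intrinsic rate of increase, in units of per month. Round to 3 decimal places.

From N(t) = N₀·e^(rt): e^(r·13) = 15500/3280 = 4.7256.
r·13 = ln(4.7256) = 1.553, so r = 1.553/13 = 0.11946.

0.119 per month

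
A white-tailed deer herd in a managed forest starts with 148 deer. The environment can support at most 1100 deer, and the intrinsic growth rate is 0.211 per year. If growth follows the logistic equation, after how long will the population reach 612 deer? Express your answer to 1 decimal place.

A = (K − N₀)/N₀ = (1100 − 148)/148 = 6.4324.
Solve 1100/(1 + 6.4324·e^(−0.211t)) = 612: 1 + 6.4324·e^(−0.211t) = 1.7974, so e^(−0.211t) = 0.123963.
−0.211·t = ln(0.123963) = -2.0878, so t = 2.0878/0.211 = 9.8946.

9.9 years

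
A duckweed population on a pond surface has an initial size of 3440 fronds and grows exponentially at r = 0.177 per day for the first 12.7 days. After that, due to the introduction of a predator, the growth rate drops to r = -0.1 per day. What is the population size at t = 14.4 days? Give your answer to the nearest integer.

Phase 1: N(12.7) = 3440·e^(0.177×12.7) = 3440·e^2.248 = 32569.3.
Phase 2 runs for 14.4 − 12.7 = 1.7 days at r = -0.1.
N(14.4) = 32569.3·e^(-0.1×1.7) = 32569.3·e^-0.17 = 27477.6.

27478 fronds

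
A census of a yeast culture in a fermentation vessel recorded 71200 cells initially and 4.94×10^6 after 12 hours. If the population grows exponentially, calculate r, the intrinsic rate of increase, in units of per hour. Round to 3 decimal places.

From N(t) = N₀·e^(rt): e^(r·12) = 4.94×10^6/71200 = 69.382.
r·12 = ln(69.382) = 4.2396, so r = 4.2396/12 = 0.3533.

0.353 per hour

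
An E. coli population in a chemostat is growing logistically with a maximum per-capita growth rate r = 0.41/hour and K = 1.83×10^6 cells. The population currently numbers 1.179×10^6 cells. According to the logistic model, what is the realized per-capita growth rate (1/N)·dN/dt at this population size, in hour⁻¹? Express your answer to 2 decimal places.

(1/N)·dN/dt = r(1 − N/K) = 0.41 × (1 − 1.179×10^6/1.83×10^6).
= 0.41 × 0.35574 = 0.14585.

0.15 per hour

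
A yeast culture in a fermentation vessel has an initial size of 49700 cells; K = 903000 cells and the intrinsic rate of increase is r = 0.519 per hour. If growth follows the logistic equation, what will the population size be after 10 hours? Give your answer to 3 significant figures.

824000 cells

A = (K − N₀)/N₀ = (903000 − 49700)/49700 = 17.169.
N(t) = K/(1 + A·e^(−rt)) = 903000/(1 + 17.169×e^(−0.519×10)).
e^(−5.19) = 0.005572; denominator = 1 + 17.169×0.005572 = 1.0957.
N = 903000/1.0957 = 824156.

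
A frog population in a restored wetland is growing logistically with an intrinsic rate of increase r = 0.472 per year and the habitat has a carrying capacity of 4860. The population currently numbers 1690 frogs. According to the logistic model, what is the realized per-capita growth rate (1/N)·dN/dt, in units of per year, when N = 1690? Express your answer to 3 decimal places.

0.308 per year

(1/N)·dN/dt = r(1 − N/K) = 0.472 × (1 − 1690/4860).
= 0.472 × 0.65226 = 0.30787.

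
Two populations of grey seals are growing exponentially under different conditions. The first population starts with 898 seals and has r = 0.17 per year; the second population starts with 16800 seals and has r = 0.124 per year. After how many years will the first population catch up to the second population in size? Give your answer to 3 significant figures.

Set 898·e^(0.17t) = 16800·e^(0.124t).
e^((0.17 − 0.124)t) = 16800/898 → e^(0.046·t) = 18.708.
0.046·t = ln(18.708) = 2.929, so t = 2.929/0.046 = 63.673.

63.7 years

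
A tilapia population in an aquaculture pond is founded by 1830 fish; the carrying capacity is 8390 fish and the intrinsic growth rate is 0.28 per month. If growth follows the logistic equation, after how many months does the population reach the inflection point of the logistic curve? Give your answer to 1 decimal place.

Logistic growth is fastest at N = K/2 = 4195.
A = (K − N₀)/N₀ = 3.5847. Set K/(1 + A·e^(−rt)) = K/2 → A·e^(−rt) = 1.
e^(−0.28t) = 1/3.5847 = 0.278963, so t = ln(3.5847)/0.28 = 1.2767/0.28 = 4.5596.

4.6 months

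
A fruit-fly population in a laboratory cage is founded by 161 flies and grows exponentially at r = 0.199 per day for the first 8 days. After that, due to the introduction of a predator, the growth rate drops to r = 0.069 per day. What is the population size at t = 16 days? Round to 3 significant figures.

Phase 1: N(8) = 161·e^(0.199×8) = 161·e^1.592 = 791.084.
Phase 2 runs for 16 − 8 = 8 days at r = 0.069.
N(16) = 791.084·e^(0.069×8) = 791.084·e^0.552 = 1373.89.

1370 flies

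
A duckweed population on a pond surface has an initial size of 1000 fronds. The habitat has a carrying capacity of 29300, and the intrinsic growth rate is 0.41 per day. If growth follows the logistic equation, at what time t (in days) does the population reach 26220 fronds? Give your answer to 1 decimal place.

13.4 days

A = (K − N₀)/N₀ = (29300 − 1000)/1000 = 28.3.
Solve 29300/(1 + 28.3·e^(−0.41t)) = 26220: 1 + 28.3·e^(−0.41t) = 1.1175, so e^(−0.41t) = 0.0041508.
−0.41·t = ln(0.0041508) = -5.4845, so t = 5.4845/0.41 = 13.377.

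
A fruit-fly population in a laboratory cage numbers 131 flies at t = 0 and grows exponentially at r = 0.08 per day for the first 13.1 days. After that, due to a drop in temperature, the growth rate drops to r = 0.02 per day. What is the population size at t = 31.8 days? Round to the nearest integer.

543 flies

Phase 1: N(13.1) = 131·e^(0.08×13.1) = 131·e^1.048 = 373.604.
Phase 2 runs for 31.8 − 13.1 = 18.7 days at r = 0.02.
N(31.8) = 373.604·e^(0.02×18.7) = 373.604·e^0.374 = 543.048.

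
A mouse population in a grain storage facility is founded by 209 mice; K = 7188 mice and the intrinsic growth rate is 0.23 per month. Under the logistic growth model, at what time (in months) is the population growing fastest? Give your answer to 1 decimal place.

15.3 months

Logistic growth is fastest at N = K/2 = 3594.
A = (K − N₀)/N₀ = 33.392. Set K/(1 + A·e^(−rt)) = K/2 → A·e^(−rt) = 1.
e^(−0.23t) = 1/33.392 = 0.029947, so t = ln(33.392)/0.23 = 3.5083/0.23 = 15.254.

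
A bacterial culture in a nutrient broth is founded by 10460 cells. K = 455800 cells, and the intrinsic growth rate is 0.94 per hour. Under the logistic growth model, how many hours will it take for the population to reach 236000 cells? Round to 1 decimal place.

A = (K − N₀)/N₀ = (455800 − 10460)/10460 = 42.576.
Solve 455800/(1 + 42.576·e^(−0.94t)) = 236000: 1 + 42.576·e^(−0.94t) = 1.9314, so e^(−0.94t) = 0.0218754.
−0.94·t = ln(0.0218754) = -3.8224, so t = 3.8224/0.94 = 4.0664.

4.1 hours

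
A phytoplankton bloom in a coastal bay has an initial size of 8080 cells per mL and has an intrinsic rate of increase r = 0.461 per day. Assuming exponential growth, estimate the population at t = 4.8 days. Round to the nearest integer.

73862 cells per mL

N(t) = N₀·e^(rt) = 8080 × e^(0.461×4.8) = 8080 × e^2.213.
e^2.213 ≈ 9.1413, so N ≈ 8080 × 9.1413 = 73861.5.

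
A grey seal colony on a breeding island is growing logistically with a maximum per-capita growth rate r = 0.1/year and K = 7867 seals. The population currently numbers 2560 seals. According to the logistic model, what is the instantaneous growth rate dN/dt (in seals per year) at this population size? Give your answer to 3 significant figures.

dN/dt = rN(1 − N/K) = 0.1 × 2560 × (1 − 2560/7867).
1 − 2560/7867 = 0.67459; dN/dt = 0.1 × 2560 × 0.67459 = 172.7.

173 seals per year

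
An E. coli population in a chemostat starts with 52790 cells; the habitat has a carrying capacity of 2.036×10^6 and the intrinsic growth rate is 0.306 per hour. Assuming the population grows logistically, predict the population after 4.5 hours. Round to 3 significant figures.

194000 cells

A = (K − N₀)/N₀ = (2.036×10^6 − 52790)/52790 = 37.568.
N(t) = K/(1 + A·e^(−rt)) = 2.036×10^6/(1 + 37.568×e^(−0.306×4.5)).
e^(−1.377) = 0.25233; denominator = 1 + 37.568×0.25233 = 10.48.
N = 2.036×10^6/10.48 = 194281.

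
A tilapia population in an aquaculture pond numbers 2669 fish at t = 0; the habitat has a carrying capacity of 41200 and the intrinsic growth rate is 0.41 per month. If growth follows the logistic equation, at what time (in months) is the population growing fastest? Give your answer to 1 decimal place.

6.5 months

Logistic growth is fastest at N = K/2 = 20600.
A = (K − N₀)/N₀ = 14.436. Set K/(1 + A·e^(−rt)) = K/2 → A·e^(−rt) = 1.
e^(−0.41t) = 1/14.436 = 0.0692689, so t = ln(14.436)/0.41 = 2.6698/0.41 = 6.5116.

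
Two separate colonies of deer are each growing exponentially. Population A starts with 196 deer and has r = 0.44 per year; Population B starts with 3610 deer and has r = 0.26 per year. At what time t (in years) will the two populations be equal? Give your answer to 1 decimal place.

16.2 years

Set 196·e^(0.44t) = 3610·e^(0.26t).
e^((0.44 − 0.26)t) = 3610/196 → e^(0.18·t) = 18.418.
0.18·t = ln(18.418) = 2.9133, so t = 2.9133/0.18 = 16.185.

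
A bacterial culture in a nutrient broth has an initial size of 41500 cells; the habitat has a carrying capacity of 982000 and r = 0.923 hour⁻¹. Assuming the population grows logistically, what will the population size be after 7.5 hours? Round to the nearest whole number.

960550 cells

A = (K − N₀)/N₀ = (982000 − 41500)/41500 = 22.663.
N(t) = K/(1 + A·e^(−rt)) = 982000/(1 + 22.663×e^(−0.923×7.5)).
e^(−6.923) = 0.00098536; denominator = 1 + 22.663×0.00098536 = 1.0223.
N = 982000/1.0223 = 960550.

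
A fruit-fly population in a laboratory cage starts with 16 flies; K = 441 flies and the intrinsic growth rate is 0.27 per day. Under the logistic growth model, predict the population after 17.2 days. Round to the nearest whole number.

351 flies

A = (K − N₀)/N₀ = (441 − 16)/16 = 26.562.
N(t) = K/(1 + A·e^(−rt)) = 441/(1 + 26.562×e^(−0.27×17.2)).
e^(−4.644) = 0.0096191; denominator = 1 + 26.562×0.0096191 = 1.2555.
N = 441/1.2555 = 351.252.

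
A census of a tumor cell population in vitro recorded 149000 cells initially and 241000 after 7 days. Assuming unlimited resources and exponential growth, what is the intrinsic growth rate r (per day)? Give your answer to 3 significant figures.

From N(t) = N₀·e^(rt): e^(r·7) = 241000/149000 = 1.6174.
r·7 = ln(1.6174) = 0.48085, so r = 0.48085/7 = 0.068693.

0.0687 per day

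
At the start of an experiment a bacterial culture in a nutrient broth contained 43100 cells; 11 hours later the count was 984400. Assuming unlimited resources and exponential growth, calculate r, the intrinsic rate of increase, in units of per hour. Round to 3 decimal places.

0.284 per hour

From N(t) = N₀·e^(rt): e^(r·11) = 984400/43100 = 22.84.
r·11 = ln(22.84) = 3.1285, so r = 3.1285/11 = 0.28441.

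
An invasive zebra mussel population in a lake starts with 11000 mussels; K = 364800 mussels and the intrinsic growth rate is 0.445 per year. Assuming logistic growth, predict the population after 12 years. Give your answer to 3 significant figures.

316000 mussels

A = (K − N₀)/N₀ = (364800 − 11000)/11000 = 32.164.
N(t) = K/(1 + A·e^(−rt)) = 364800/(1 + 32.164×e^(−0.445×12)).
e^(−5.34) = 0.0047959; denominator = 1 + 32.164×0.0047959 = 1.1543.
N = 364800/1.1543 = 316049.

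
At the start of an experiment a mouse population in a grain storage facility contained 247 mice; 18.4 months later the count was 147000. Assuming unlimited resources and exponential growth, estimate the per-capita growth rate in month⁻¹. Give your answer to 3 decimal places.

From N(t) = N₀·e^(rt): e^(r·18.4) = 147000/247 = 595.14.
r·18.4 = ln(595.14) = 6.3888, so r = 6.3888/18.4 = 0.34722.

0.347 per month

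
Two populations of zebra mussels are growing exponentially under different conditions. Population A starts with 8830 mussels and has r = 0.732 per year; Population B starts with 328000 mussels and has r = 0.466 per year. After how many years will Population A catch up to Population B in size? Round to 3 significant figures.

Set 8830·e^(0.732t) = 328000·e^(0.466t).
e^((0.732 − 0.466)t) = 328000/8830 → e^(0.266·t) = 37.146.
0.266·t = ln(37.146) = 3.6149, so t = 3.6149/0.266 = 13.59.

13.6 years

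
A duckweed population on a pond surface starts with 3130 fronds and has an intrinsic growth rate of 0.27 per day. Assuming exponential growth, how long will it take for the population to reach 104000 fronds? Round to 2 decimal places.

Set N₀·e^(rt) = 104000: e^(0.27·t) = 104000/3130 = 33.227.
0.27·t = ln(33.227) = 3.5034, so t = 3.5034/0.27 = 12.975.

12.98 days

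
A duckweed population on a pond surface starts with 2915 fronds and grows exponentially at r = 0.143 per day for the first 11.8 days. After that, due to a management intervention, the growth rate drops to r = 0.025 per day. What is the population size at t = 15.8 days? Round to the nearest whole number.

Phase 1: N(11.8) = 2915·e^(0.143×11.8) = 2915·e^1.687 = 15756.8.
Phase 2 runs for 15.8 − 11.8 = 4 days at r = 0.025.
N(15.8) = 15756.8·e^(0.025×4) = 15756.8·e^0.1 = 17413.9.

17414 fronds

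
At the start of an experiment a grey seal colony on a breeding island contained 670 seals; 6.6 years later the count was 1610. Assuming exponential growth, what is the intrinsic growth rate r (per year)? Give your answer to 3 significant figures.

0.133 per year

From N(t) = N₀·e^(rt): e^(r·6.6) = 1610/670 = 2.403.
r·6.6 = ln(2.403) = 0.87671, so r = 0.87671/6.6 = 0.13284.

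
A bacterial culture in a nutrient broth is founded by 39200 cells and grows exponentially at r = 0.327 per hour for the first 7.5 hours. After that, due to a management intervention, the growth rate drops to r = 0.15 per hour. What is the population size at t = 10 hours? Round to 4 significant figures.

Phase 1: N(7.5) = 39200·e^(0.327×7.5) = 39200·e^2.453 = 455400.
Phase 2 runs for 10 − 7.5 = 2.5 hours at r = 0.15.
N(10) = 455400·e^(0.15×2.5) = 455400·e^0.375 = 662603.

662600 cells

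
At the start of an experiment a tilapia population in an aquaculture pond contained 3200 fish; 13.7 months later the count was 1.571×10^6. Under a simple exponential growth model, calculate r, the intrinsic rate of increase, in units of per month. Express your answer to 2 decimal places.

From N(t) = N₀·e^(rt): e^(r·13.7) = 1.571×10^6/3200 = 490.94.
r·13.7 = ln(490.94) = 6.1963, so r = 6.1963/13.7 = 0.45229.

0.45 per month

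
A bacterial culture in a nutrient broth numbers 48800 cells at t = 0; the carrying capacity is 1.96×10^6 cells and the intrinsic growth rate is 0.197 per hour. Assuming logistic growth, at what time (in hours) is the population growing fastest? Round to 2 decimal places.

18.62 hours

Logistic growth is fastest at N = K/2 = 980000.
A = (K − N₀)/N₀ = 39.164. Set K/(1 + A·e^(−rt)) = K/2 → A·e^(−rt) = 1.
e^(−0.197t) = 1/39.164 = 0.0255337, so t = ln(39.164)/0.197 = 3.6678/0.197 = 18.618.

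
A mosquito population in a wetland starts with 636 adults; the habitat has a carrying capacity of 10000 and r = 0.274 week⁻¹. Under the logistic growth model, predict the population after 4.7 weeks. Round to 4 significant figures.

A = (K − N₀)/N₀ = (10000 − 636)/636 = 14.723.
N(t) = K/(1 + A·e^(−rt)) = 10000/(1 + 14.723×e^(−0.274×4.7)).
e^(−1.288) = 0.27588; denominator = 1 + 14.723×0.27588 = 5.0618.
N = 10000/5.0618 = 1975.58.

1976 adults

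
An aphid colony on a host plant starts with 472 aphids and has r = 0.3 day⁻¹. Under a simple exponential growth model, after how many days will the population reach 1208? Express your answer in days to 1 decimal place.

Set N₀·e^(rt) = 1208: e^(0.3·t) = 1208/472 = 2.5593.
0.3·t = ln(2.5593) = 0.93974, so t = 0.93974/0.3 = 3.1325.

3.1 days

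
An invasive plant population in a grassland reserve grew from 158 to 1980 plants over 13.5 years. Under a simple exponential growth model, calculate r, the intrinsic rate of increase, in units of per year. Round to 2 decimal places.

From N(t) = N₀·e^(rt): e^(r·13.5) = 1980/158 = 12.532.
r·13.5 = ln(12.532) = 2.5283, so r = 2.5283/13.5 = 0.18728.

0.19 per year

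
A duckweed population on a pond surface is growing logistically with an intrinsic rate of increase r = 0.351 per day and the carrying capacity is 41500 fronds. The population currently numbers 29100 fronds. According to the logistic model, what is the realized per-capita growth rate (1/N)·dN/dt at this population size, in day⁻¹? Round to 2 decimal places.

(1/N)·dN/dt = r(1 − N/K) = 0.351 × (1 − 29100/41500).
= 0.351 × 0.2988 = 0.10488.

0.10 per day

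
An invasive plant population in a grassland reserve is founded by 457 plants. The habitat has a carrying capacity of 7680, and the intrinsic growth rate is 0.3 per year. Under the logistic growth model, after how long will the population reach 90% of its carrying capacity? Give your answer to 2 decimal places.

16.53 years

A = (K − N₀)/N₀ = (7680 − 457)/457 = 15.805.
Solve 7680/(1 + 15.805·e^(−0.3t)) = 6912: 1 + 15.805·e^(−0.3t) = 1.1111, so e^(−0.3t) = 0.00703001.
−0.3·t = ln(0.00703001) = -4.9576, so t = 4.9576/0.3 = 16.525.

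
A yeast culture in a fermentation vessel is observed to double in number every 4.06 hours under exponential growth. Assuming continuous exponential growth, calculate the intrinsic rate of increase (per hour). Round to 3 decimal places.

0.171 per hour

r = ln(2)/t_d = 0.6931/4.06 = 0.17073.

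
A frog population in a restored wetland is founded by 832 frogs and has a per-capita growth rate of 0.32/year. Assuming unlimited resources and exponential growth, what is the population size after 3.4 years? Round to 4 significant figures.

2470 frogs

N(t) = N₀·e^(rt) = 832 × e^(0.32×3.4) = 832 × e^1.088.
e^1.088 ≈ 2.9683, so N ≈ 832 × 2.9683 = 2469.65.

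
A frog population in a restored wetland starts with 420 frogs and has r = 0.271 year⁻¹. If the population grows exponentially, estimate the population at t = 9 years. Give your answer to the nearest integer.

4814 frogs

N(t) = N₀·e^(rt) = 420 × e^(0.271×9) = 420 × e^2.439.
e^2.439 ≈ 11.462, so N ≈ 420 × 11.462 = 4813.86.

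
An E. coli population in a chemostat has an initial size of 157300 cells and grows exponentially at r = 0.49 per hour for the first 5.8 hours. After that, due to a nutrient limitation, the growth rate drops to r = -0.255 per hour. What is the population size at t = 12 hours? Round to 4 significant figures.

Phase 1: N(5.8) = 157300·e^(0.49×5.8) = 157300·e^2.842 = 2.6977×10^6.
Phase 2 runs for 12 − 5.8 = 6.2 hours at r = -0.255.
N(12) = 2.6977×10^6·e^(-0.255×6.2) = 2.6977×10^6·e^-1.581 = 555104.

555100 cells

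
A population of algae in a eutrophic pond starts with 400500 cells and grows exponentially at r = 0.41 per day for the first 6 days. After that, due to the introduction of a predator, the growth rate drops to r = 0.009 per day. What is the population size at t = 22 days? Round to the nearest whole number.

Phase 1: N(6) = 400500·e^(0.41×6) = 400500·e^2.46 = 4.687777×10^6.
Phase 2 runs for 22 − 6 = 16 days at r = 0.009.
N(22) = 4.687777×10^6·e^(0.009×16) = 4.687777×10^6·e^0.144 = 5.413839×10^6.

5413839 cells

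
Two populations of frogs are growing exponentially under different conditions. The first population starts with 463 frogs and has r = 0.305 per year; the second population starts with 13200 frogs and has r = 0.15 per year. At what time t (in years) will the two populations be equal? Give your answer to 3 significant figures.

Set 463·e^(0.305t) = 13200·e^(0.15t).
e^((0.305 − 0.15)t) = 13200/463 → e^(0.155·t) = 28.51.
0.155·t = ln(28.51) = 3.3502, so t = 3.3502/0.155 = 21.614.

21.6 years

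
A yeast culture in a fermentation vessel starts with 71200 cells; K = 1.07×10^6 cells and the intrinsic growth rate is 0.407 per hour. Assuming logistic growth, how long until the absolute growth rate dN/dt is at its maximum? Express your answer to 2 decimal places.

6.49 hours

Logistic growth is fastest at N = K/2 = 535000.
A = (K − N₀)/N₀ = 14.028. Set K/(1 + A·e^(−rt)) = K/2 → A·e^(−rt) = 1.
e^(−0.407t) = 1/14.028 = 0.0712855, so t = ln(14.028)/0.407 = 2.6411/0.407 = 6.4891.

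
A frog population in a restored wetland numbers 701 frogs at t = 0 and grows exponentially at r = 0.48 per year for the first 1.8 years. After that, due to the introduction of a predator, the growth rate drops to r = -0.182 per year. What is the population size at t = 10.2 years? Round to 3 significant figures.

361 frogs

Phase 1: N(1.8) = 701·e^(0.48×1.8) = 701·e^0.864 = 1663.22.
Phase 2 runs for 10.2 − 1.8 = 8.4 years at r = -0.182.
N(10.2) = 1663.22·e^(-0.182×8.4) = 1663.22·e^-1.529 = 360.578.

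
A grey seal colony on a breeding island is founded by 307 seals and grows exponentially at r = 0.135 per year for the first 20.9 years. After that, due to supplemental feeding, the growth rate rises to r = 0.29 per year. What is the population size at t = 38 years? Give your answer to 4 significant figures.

Phase 1: N(20.9) = 307·e^(0.135×20.9) = 307·e^2.821 = 5158.22.
Phase 2 runs for 38 − 20.9 = 17.1 years at r = 0.29.
N(38) = 5158.22·e^(0.29×17.1) = 5158.22·e^4.959 = 734796.

734800 seals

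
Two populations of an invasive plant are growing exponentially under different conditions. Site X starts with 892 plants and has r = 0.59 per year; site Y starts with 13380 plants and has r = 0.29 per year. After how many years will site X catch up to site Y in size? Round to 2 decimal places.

9.03 years

Set 892·e^(0.59t) = 13380·e^(0.29t).
e^((0.59 − 0.29)t) = 13380/892 → e^(0.3·t) = 15.
0.3·t = ln(15) = 2.7081, so t = 2.7081/0.3 = 9.0268.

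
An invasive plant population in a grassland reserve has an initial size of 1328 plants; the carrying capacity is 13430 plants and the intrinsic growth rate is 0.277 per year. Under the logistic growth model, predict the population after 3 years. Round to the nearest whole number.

2702 plants

A = (K − N₀)/N₀ = (13430 − 1328)/1328 = 9.113.
N(t) = K/(1 + A·e^(−rt)) = 13430/(1 + 9.113×e^(−0.277×3)).
e^(−0.831) = 0.43561; denominator = 1 + 9.113×0.43561 = 4.9697.
N = 13430/4.9697 = 2702.36.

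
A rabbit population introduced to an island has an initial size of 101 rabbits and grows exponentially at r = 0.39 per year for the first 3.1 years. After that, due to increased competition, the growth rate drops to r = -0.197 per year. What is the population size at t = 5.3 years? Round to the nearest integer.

219 rabbits

Phase 1: N(3.1) = 101·e^(0.39×3.1) = 101·e^1.209 = 338.363.
Phase 2 runs for 5.3 − 3.1 = 2.2 years at r = -0.197.
N(5.3) = 338.363·e^(-0.197×2.2) = 338.363·e^-0.4334 = 219.361.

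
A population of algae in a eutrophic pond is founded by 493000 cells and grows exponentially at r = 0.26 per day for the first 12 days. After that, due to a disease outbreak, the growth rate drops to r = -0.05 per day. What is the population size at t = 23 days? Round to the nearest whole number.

Phase 1: N(12) = 493000·e^(0.26×12) = 493000·e^3.12 = 1.116467×10^7.
Phase 2 runs for 23 − 12 = 11 days at r = -0.05.
N(23) = 1.116467×10^7·e^(-0.05×11) = 1.116467×10^7·e^-0.55 = 6.441451×10^6.

6441451 cells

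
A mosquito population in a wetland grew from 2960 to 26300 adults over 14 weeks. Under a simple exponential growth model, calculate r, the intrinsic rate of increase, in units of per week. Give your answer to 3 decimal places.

From N(t) = N₀·e^(rt): e^(r·14) = 26300/2960 = 8.8851.
r·14 = ln(8.8851) = 2.1844, so r = 2.1844/14 = 0.15603.

0.156 per week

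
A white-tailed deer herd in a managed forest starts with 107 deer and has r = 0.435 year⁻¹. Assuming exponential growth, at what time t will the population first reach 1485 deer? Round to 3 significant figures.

Set N₀·e^(rt) = 1485: e^(0.435·t) = 1485/107 = 13.879.
0.435·t = ln(13.879) = 2.6303, so t = 2.6303/0.435 = 6.0468.

6.05 years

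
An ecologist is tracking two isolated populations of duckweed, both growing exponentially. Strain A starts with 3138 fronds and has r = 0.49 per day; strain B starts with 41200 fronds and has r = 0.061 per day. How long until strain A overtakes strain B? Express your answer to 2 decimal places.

Set 3138·e^(0.49t) = 41200·e^(0.061t).
e^((0.49 − 0.061)t) = 41200/3138 → e^(0.429·t) = 13.129.
0.429·t = ln(13.129) = 2.5749, so t = 2.5749/0.429 = 6.002.

6.00 days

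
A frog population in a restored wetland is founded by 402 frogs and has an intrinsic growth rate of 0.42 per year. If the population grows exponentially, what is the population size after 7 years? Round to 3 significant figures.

7600 frogs

N(t) = N₀·e^(rt) = 402 × e^(0.42×7) = 402 × e^2.94.
e^2.94 ≈ 18.916, so N ≈ 402 × 18.916 = 7604.17.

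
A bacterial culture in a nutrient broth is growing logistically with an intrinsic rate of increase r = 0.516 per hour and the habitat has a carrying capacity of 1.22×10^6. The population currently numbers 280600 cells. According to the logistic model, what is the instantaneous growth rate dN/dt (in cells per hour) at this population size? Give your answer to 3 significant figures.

111000 cells per hour

dN/dt = rN(1 − N/K) = 0.516 × 280600 × (1 − 280600/1.22×10^6).
1 − 280600/1.22×10^6 = 0.77; dN/dt = 0.516 × 280600 × 0.77 = 1.11488×10^5.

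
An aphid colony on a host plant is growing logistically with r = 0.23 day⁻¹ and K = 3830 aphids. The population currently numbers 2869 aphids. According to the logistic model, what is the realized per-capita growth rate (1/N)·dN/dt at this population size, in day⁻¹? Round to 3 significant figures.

0.0577 per day

(1/N)·dN/dt = r(1 − N/K) = 0.23 × (1 − 2869/3830).
= 0.23 × 0.25091 = 0.05771.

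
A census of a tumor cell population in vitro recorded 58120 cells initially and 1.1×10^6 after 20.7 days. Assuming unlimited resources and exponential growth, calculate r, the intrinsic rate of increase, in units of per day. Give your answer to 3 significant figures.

From N(t) = N₀·e^(rt): e^(r·20.7) = 1.1×10^6/58120 = 18.926.
r·20.7 = ln(18.926) = 2.9406, so r = 2.9406/20.7 = 0.14206.

0.142 per day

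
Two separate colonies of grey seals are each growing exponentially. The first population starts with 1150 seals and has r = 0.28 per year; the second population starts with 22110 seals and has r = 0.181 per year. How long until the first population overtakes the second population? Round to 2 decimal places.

Set 1150·e^(0.28t) = 22110·e^(0.181t).
e^((0.28 − 0.181)t) = 22110/1150 → e^(0.099·t) = 19.226.
0.099·t = ln(19.226) = 2.9563, so t = 2.9563/0.099 = 29.861.

29.86 years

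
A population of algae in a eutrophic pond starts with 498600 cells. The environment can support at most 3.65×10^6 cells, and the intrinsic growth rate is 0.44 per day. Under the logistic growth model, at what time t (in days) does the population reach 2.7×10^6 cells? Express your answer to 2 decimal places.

6.56 days

A = (K − N₀)/N₀ = (3.65×10^6 − 498600)/498600 = 6.3205.
Solve 3.65×10^6/(1 + 6.3205·e^(−0.44t)) = 2.7×10^6: 1 + 6.3205·e^(−0.44t) = 1.3519, so e^(−0.44t) = 0.0556684.
−0.44·t = ln(0.0556684) = -2.8883, so t = 2.8883/0.44 = 6.5644.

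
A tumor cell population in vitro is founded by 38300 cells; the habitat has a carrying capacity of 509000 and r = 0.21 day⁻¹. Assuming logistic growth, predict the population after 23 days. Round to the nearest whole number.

A = (K − N₀)/N₀ = (509000 − 38300)/38300 = 12.29.
N(t) = K/(1 + A·e^(−rt)) = 509000/(1 + 12.29×e^(−0.21×23)).
e^(−4.83) = 0.0079865; denominator = 1 + 12.29×0.0079865 = 1.0982.
N = 509000/1.0982 = 463506.

463506 cells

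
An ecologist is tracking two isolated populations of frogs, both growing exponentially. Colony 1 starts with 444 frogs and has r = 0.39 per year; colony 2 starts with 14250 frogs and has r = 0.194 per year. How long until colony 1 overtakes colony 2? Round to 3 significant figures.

17.7 years

Set 444·e^(0.39t) = 14250·e^(0.194t).
e^((0.39 − 0.194)t) = 14250/444 → e^(0.196·t) = 32.095.
0.196·t = ln(32.095) = 3.4687, so t = 3.4687/0.196 = 17.697.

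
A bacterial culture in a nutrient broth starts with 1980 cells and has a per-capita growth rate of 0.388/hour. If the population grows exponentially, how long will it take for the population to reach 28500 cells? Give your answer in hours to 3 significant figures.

Set N₀·e^(rt) = 28500: e^(0.388·t) = 28500/1980 = 14.394.
0.388·t = ln(14.394) = 2.6668, so t = 2.6668/0.388 = 6.8732.

6.87 hours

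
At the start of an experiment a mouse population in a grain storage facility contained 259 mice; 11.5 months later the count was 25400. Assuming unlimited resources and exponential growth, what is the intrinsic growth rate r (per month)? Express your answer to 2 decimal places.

0.40 per month

From N(t) = N₀·e^(rt): e^(r·11.5) = 25400/259 = 98.069.
r·11.5 = ln(98.069) = 4.5857, so r = 4.5857/11.5 = 0.39875.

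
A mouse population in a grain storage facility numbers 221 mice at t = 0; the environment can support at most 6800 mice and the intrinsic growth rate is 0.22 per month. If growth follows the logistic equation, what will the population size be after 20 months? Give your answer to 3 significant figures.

A = (K − N₀)/N₀ = (6800 − 221)/221 = 29.769.
N(t) = K/(1 + A·e^(−rt)) = 6800/(1 + 29.769×e^(−0.22×20)).
e^(−4.4) = 0.012277; denominator = 1 + 29.769×0.012277 = 1.3655.
N = 6800/1.3655 = 4979.91.

4980 mice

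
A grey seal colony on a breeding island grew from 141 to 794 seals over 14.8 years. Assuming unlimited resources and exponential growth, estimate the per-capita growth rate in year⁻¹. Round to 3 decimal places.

0.117 per year

From N(t) = N₀·e^(rt): e^(r·14.8) = 794/141 = 5.6312.
r·14.8 = ln(5.6312) = 1.7283, so r = 1.7283/14.8 = 0.11678.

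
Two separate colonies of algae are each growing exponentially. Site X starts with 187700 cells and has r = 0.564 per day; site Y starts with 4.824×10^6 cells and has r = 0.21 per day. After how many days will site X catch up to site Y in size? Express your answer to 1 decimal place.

9.2 days

Set 187700·e^(0.564t) = 4.824×10^6·e^(0.21t).
e^((0.564 − 0.21)t) = 4.824×10^6/187700 → e^(0.354·t) = 25.701.
0.354·t = ln(25.701) = 3.2465, so t = 3.2465/0.354 = 9.1709.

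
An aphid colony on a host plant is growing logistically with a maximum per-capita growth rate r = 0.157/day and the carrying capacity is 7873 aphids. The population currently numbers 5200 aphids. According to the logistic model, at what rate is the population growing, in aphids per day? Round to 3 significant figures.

dN/dt = rN(1 − N/K) = 0.157 × 5200 × (1 − 5200/7873).
1 − 5200/7873 = 0.33951; dN/dt = 0.157 × 5200 × 0.33951 = 277.18.

277 aphids per day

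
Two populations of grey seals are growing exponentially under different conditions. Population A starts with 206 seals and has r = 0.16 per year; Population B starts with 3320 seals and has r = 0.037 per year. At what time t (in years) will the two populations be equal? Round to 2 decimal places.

22.60 years

Set 206·e^(0.16t) = 3320·e^(0.037t).
e^((0.16 − 0.037)t) = 3320/206 → e^(0.123·t) = 16.117.
0.123·t = ln(16.117) = 2.7798, so t = 2.7798/0.123 = 22.6.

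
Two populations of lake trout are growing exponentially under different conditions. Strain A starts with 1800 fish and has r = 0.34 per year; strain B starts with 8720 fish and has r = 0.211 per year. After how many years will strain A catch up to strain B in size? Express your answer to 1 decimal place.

Set 1800·e^(0.34t) = 8720·e^(0.211t).
e^((0.34 − 0.211)t) = 8720/1800 → e^(0.129·t) = 4.8444.
0.129·t = ln(4.8444) = 1.5778, so t = 1.5778/0.129 = 12.231.

12.2 years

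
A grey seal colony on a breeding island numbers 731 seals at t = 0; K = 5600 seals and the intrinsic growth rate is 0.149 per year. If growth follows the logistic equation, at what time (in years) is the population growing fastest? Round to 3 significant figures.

Logistic growth is fastest at N = K/2 = 2800.
A = (K − N₀)/N₀ = 6.6607. Set K/(1 + A·e^(−rt)) = K/2 → A·e^(−rt) = 1.
e^(−0.149t) = 1/6.6607 = 0.150133, so t = ln(6.6607)/0.149 = 1.8962/0.149 = 12.726.

12.7 years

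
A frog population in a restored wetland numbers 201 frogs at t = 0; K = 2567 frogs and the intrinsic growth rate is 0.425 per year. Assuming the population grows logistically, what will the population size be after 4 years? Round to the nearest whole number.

A = (K − N₀)/N₀ = (2567 − 201)/201 = 11.771.
N(t) = K/(1 + A·e^(−rt)) = 2567/(1 + 11.771×e^(−0.425×4)).
e^(−1.7) = 0.18268; denominator = 1 + 11.771×0.18268 = 3.1504.
N = 2567/3.1504 = 814.819.

815 frogs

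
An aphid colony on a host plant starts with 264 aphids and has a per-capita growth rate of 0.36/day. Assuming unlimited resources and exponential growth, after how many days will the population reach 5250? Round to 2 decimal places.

Set N₀·e^(rt) = 5250: e^(0.36·t) = 5250/264 = 19.886.
0.36·t = ln(19.886) = 2.99, so t = 2.99/0.36 = 8.3057.

8.31 days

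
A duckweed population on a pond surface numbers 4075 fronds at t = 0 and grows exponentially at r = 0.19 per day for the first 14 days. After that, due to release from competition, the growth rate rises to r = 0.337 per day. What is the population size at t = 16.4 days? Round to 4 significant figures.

130800 fronds

Phase 1: N(14) = 4075·e^(0.19×14) = 4075·e^2.66 = 58257.4.
Phase 2 runs for 16.4 − 14 = 2.4 days at r = 0.337.
N(16.4) = 58257.4·e^(0.337×2.4) = 58257.4·e^0.8088 = 130800.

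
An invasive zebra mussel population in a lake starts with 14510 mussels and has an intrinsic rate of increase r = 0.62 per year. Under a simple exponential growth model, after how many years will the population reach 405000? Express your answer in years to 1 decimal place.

5.4 years

Set N₀·e^(rt) = 405000: e^(0.62·t) = 405000/14510 = 27.912.
0.62·t = ln(27.912) = 3.329, so t = 3.329/0.62 = 5.3694.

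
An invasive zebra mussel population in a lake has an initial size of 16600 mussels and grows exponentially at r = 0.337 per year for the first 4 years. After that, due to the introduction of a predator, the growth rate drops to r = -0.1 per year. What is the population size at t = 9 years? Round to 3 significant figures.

38800 mussels

Phase 1: N(4) = 16600·e^(0.337×4) = 16600·e^1.348 = 63905.3.
Phase 2 runs for 9 − 4 = 5 years at r = -0.1.
N(9) = 63905.3·e^(-0.1×5) = 63905.3·e^-0.5 = 38760.5.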